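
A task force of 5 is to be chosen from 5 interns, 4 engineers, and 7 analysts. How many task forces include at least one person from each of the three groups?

Unrestricted: C(16,5) = 4368 ways to pick any 5 of the 16.
Selections missing a whole group: no interns → C(11,5) = 462; no engineers → C(12,5) = 792; no analysts → C(9,5) = 126.
Add back selections omitting two groups (i.e. drawn from a single group): C(5,5) + C(4,5) + C(7,5) = 22.
By inclusion–exclusion: 4368 − 1380 + 22 = 3010.

3010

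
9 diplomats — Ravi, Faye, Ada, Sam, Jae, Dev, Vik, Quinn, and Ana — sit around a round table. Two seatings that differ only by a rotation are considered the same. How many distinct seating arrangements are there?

40320

Fix one person's seat to break rotational symmetry; the remaining 8 people can be arranged in (8)! = 40320 ways.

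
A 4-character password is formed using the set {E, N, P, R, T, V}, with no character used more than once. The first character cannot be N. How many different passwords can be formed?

The first character has 6−1 = 5 choices (anything except N).
The remaining 3 characters are filled from the other 5 symbols without repetition: 5 × 4 × 3 = 60.
Total: 5 × 60 = 300.

300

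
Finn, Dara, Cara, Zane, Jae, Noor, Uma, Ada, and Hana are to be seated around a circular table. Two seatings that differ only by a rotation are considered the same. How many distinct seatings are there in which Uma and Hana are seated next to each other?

Treat {Uma, Hana} as one unit (2 internal orders) and seat the resulting 8 units around the table: (7)! circular arrangements.
So 2 × (7)! = 2 × 5040 = 10080.

10080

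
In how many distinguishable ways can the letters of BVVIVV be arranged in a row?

Letter multiplicities in BVVIVV: B×1, I×1, V×4.
Dividing 6! = 720 by 4! = 24 for the repeated letters gives 30.

30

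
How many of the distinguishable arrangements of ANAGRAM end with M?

With the last slot taken by M, it remains to arrange the other 6 letters (ANAGRA).
Those 6 letters have A appearing 3 times, giving (6)!/(3!) = 120.

120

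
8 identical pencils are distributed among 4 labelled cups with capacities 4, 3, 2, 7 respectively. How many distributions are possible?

58

Ignoring the caps, the number of non-negative solutions to x_1+…+x_4 = 8 is C(11,3) = 165.
Subtract solutions that violate a single cap (substitute x_i' = x_i − (cap_i+1)): x_1 ≥ 5 gives C(6,3) = 20; x_2 ≥ 4 gives C(7,3) = 35; x_3 ≥ 3 gives C(8,3) = 56; x_4 ≥ 8 gives C(3,3) = 1. Together 112.
Add back pairs where two caps are both exceeded: 0 + 1 + 0 + 4 + 0 + 0 = 5.
By inclusion–exclusion the count is 165 − 112 + 5 = 58.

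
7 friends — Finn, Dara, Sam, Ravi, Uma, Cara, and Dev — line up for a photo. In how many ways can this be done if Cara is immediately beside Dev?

Place the 5 others and the Cara-Dev pair as 6 objects in a line; the pair has 2 internal arrangements.
That gives 2 × 6! = 2 × 720 = 1440.

1440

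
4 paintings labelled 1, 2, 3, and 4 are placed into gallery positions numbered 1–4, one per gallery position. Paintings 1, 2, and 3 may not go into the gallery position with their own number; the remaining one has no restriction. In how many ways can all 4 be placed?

Let Aᵢ (for i ∈ {1, 2, 3}) be the placements that put painting i in its forbidden gallery position. Any j of these fix j positions, leaving (4−j)! ways to fill the rest, and there are C(3,j) ways to pick which j.
By inclusion–exclusion, the number of valid placements is Σ_{j=0}^{3} (−1)^j C(3,j)·(4−j)!.
Computing: 24 − 18 + 6 − 1 = 11.

11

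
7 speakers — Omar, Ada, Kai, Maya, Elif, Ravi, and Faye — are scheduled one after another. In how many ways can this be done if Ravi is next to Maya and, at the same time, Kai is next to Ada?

480

Treat {Ravi,Maya} as one block (2 orders) and {Kai,Ada} as another (2 orders).
That leaves 5 units to arrange: 2 × 2 × 5! = 4 × 120 = 480.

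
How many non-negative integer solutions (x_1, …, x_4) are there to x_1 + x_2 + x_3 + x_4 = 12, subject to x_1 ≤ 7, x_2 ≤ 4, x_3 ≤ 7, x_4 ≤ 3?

122

By stars and bars, unrestricted non-negative solutions to x_1+…+x_4 = 12 number C(12+3,3) = 455.
Subtract solutions that violate a single cap (substitute x_i' = x_i − (cap_i+1)): x_1 ≥ 8 gives C(7,3) = 35; x_2 ≥ 5 gives C(10,3) = 120; x_3 ≥ 8 gives C(7,3) = 35; x_4 ≥ 4 gives C(11,3) = 165. Together 355.
Add back pairs where two caps are both exceeded: 0 + 0 + 1 + 0 + 20 + 1 = 22.
By inclusion–exclusion the count is 455 − 355 + 22 = 122.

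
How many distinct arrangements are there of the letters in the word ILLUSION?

The 8 letters of ILLUSION have repeats: I appearing twice and L appearing twice.
Dividing 8! = 40320 by 2!·2! = 4 for the repeated letters gives 10080.

10080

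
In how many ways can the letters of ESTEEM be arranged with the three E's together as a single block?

24

Treat the 3 copies of E as a single block. The multiset to arrange is then {EEE, M, S, T}, 4 items in all.
All 4 items are distinct, so there are (4)! = 24 arrangements.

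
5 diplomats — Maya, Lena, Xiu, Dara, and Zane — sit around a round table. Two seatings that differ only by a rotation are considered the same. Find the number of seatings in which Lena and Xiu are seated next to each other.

12

Treat {Lena, Xiu} as one unit (2 internal orders) and seat the resulting 4 units around the table: (3)! circular arrangements.
So 2 × (3)! = 2 × 6 = 12.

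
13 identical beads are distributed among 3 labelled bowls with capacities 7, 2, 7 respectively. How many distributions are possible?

9

By stars and bars, unrestricted non-negative solutions to x_1+…+x_3 = 13 number C(13+2,2) = 105.
Subtract solutions that violate a single cap (substitute x_i' = x_i − (cap_i+1)): x_1 ≥ 8 gives C(7,2) = 21; x_2 ≥ 3 gives C(12,2) = 66; x_3 ≥ 8 gives C(7,2) = 21. Together 108.
Add back pairs where two caps are both exceeded: 6 + 0 + 6 = 12.
By inclusion–exclusion the count is 105 − 108 + 12 = 9.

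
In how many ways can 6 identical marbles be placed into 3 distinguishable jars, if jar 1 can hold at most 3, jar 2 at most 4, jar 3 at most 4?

Ignoring the caps, the number of non-negative solutions to x_1+…+x_3 = 6 is C(8,2) = 28.
Subtract solutions that violate a single cap (substitute x_i' = x_i − (cap_i+1)): x_1 ≥ 4 gives C(4,2) = 6; x_2 ≥ 5 gives C(3,2) = 3; x_3 ≥ 5 gives C(3,2) = 3. Together 12.
No two caps can be exceeded simultaneously, so the pair terms are all 0.
By inclusion–exclusion the count is 28 − 12 + 0 = 16.

16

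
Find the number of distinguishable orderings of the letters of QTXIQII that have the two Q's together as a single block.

Treat the 2 copies of Q as a single block. The multiset to arrange is then {QQ, I, I, I, T, X}, 6 items in all.
That gives (6)!/(3!) = 120 arrangements.

120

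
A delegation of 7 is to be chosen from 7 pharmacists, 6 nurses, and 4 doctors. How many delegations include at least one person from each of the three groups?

Unrestricted: C(17,7) = 19448 ways to pick any 7 of the 17.
Subtract selections that omit an entire group: no pharmacists → C(10,7) = 120; no nurses → C(11,7) = 330; no doctors → C(13,7) = 1716.
Add back selections omitting two groups (i.e. drawn from a single group): C(7,7) + C(6,7) + C(4,7) = 1.
By inclusion–exclusion: 19448 − 2166 + 1 = 17283.

17283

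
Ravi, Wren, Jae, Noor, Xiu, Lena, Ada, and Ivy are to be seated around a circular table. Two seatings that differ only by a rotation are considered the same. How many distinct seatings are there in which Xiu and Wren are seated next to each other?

1440

Treat {Xiu, Wren} as one unit (2 internal orders) and seat the resulting 7 units around the table: (6)! circular arrangements.
So 2 × (6)! = 2 × 720 = 1440.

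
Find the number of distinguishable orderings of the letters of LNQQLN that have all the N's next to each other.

Treat the 2 copies of N as a single block. The multiset to arrange is then {NN, L, L, Q, Q}, 5 items in all.
That gives (5)!/(2!·2!) = 30 arrangements.

30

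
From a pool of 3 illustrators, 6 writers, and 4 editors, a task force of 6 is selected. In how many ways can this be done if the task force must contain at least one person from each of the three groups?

1416

With no constraint there are C(13,6) = 1716 possible selections.
Selections missing a whole group: no illustrators → C(10,6) = 210; no writers → C(7,6) = 7; no editors → C(9,6) = 84.
Add back selections omitting two groups (i.e. drawn from a single group): C(3,6) + C(6,6) + C(4,6) = 1.
By inclusion–exclusion: 1716 − 301 + 1 = 1416.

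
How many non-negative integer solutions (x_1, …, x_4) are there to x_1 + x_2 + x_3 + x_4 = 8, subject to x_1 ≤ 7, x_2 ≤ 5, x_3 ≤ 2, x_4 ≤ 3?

By stars and bars, unrestricted non-negative solutions to x_1+…+x_4 = 8 number C(8+3,3) = 165.
Subtract solutions that violate a single cap (substitute x_i' = x_i − (cap_i+1)): x_1 ≥ 8 gives C(3,3) = 1; x_2 ≥ 6 gives C(5,3) = 10; x_3 ≥ 3 gives C(8,3) = 56; x_4 ≥ 4 gives C(7,3) = 35. Together 102.
Add back pairs where two caps are both exceeded: 0 + 0 + 0 + 0 + 0 + 4 = 4.
By inclusion–exclusion the count is 165 − 102 + 4 = 67.

67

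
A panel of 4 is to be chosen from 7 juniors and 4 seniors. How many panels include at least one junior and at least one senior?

294

Total 4-person selections from all 11: C(11,4) = 330.
Selections missing a whole group: no juniors → C(4,4) = 1; no seniors → C(7,4) = 35.
Both groups omitted at once is impossible, so 330 − 36 = 294.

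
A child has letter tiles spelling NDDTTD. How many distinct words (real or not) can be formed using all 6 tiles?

The 6 letters of NDDTTD have repeats: D appearing 3 times and T appearing twice.
Dividing 6! = 720 by 3!·2! = 12 for the repeated letters gives 60.

60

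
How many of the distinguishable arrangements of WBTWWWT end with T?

Fix T in the last position and arrange the remaining 6 letters.
Those 6 letters have W appearing 4 times, giving (6)!/(4!) = 30.

30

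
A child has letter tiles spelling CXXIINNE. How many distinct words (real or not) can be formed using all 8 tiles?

The 8 letters of CXXIINNE have repeats: I appearing twice, N appearing twice, and X appearing twice.
The number of distinct arrangements is 8!/(2!·2!·2!) = 40320/8 = 5040.

5040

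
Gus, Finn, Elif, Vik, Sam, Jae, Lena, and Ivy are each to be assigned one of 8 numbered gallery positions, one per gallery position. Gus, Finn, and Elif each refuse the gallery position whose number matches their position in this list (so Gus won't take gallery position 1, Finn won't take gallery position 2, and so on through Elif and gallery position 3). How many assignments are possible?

Let Aᵢ (for i ∈ {1, 2, 3}) be the placements that put person i in their forbidden gallery position. Any j of these fix j positions, leaving (8−j)! ways to fill the rest, and there are C(3,j) ways to pick which j.
By inclusion–exclusion, the number of valid placements is Σ_{j=0}^{3} (−1)^j C(3,j)·(8−j)!.
Computing: 40320 − 15120 + 2160 − 120 = 27240.

27240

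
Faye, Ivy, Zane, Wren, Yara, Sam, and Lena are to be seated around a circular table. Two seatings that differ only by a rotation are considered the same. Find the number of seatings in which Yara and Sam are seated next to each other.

Treat {Yara, Sam} as one unit (2 internal orders) and seat the resulting 6 units around the table: (5)! circular arrangements.
So 2 × (5)! = 2 × 120 = 240.

240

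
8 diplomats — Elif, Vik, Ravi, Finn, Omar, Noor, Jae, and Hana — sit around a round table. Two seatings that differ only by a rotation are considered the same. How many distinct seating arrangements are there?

Fix one person's seat to break rotational symmetry; the remaining 7 people can be arranged in (7)! = 5040 ways.

5040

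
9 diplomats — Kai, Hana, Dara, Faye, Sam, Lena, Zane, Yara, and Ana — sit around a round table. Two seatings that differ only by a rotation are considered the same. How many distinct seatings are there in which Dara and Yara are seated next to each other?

Glue Dara and Yara into a block (2 internal orders). Seating 8 units around a circle gives (7)! arrangements.
So 2 × (7)! = 2 × 5040 = 10080.

10080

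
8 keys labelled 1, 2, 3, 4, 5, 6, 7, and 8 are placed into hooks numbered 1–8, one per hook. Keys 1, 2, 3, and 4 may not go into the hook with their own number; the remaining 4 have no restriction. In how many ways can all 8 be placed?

Let Aᵢ (for 1 ≤ i ≤ 4) be the placements that put key i in its forbidden hook. Any j of these fix j positions, leaving (8−j)! ways to fill the rest, and there are C(4,j) ways to pick which j.
By inclusion–exclusion, the number of valid placements is Σ_{j=0}^{4} (−1)^j C(4,j)·(8−j)!.
Computing: 40320 − 20160 + 4320 − 480 + 24 = 24024.

24024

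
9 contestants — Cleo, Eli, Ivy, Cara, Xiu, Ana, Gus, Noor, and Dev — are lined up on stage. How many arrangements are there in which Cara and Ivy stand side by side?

80640

Treat {Cara, Ivy} as a single unit. There are 8 units to order, and the pair itself can be ordered 2 ways.
That gives 2 × 8! = 2 × 40320 = 80640.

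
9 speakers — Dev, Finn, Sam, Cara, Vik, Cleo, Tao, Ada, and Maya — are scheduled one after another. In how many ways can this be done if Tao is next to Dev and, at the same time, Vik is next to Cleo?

Treat {Tao,Dev} as one block (2 orders) and {Vik,Cleo} as another (2 orders).
That leaves 7 units to arrange: 2 × 2 × 7! = 4 × 5040 = 20160.

20160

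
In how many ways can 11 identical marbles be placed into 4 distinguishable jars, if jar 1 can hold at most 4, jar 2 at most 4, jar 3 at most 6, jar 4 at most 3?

Ignoring the caps, the number of non-negative solutions to x_1+…+x_4 = 11 is C(14,3) = 364.
Subtract solutions that violate a single cap (substitute x_i' = x_i − (cap_i+1)): x_1 ≥ 5 gives C(9,3) = 84; x_2 ≥ 5 gives C(9,3) = 84; x_3 ≥ 7 gives C(7,3) = 35; x_4 ≥ 4 gives C(10,3) = 120. Together 323.
Add back pairs where two caps are both exceeded: 4 + 0 + 10 + 0 + 10 + 1 = 25.
By inclusion–exclusion the count is 364 − 323 + 25 = 66.

66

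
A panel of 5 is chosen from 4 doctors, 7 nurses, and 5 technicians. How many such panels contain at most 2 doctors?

4092

Split by how many doctors are chosen (0 through 2).
Sum: C(4,0)·C(12,5) + C(4,1)·C(12,4) + C(4,2)·C(12,3) = 792 + 1980 + 1320 = 4092.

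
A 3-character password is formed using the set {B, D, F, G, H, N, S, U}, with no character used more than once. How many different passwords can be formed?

336

Choose and order 3 of the 8 symbols: the first character has 8 options, the next 7, then 6.
8 × 7 × 6 = 336.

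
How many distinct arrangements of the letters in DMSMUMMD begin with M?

420

Fix M in the first position and arrange the remaining 7 letters.
Those 7 letters have D appearing twice and M appearing 3 times, giving (7)!/(3!·2!) = 420.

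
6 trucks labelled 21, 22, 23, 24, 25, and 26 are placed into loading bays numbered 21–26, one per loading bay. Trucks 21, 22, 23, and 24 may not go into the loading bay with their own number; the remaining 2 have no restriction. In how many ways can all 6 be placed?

362

Let Aᵢ (for 21 ≤ i ≤ 24) be the placements that put truck i in its forbidden loading bay. Any j of these fix j positions, leaving (6−j)! ways to fill the rest, and there are C(4,j) ways to pick which j.
By inclusion–exclusion, the number of valid placements is Σ_{j=0}^{4} (−1)^j C(4,j)·(6−j)!.
Computing: 720 − 480 + 144 − 24 + 2 = 362.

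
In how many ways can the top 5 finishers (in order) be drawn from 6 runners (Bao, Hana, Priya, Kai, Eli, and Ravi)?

720

There are 6 choices for 1st place, 5 for 2nd, and so on down to 2 for position 5.
That gives 6 × 5 × 4 × 3 × 2 = 720.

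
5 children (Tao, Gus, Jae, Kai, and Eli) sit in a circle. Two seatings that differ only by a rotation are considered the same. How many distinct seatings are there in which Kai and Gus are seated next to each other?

Treat {Kai, Gus} as one unit (2 internal orders) and seat the resulting 4 units around the table: (3)! circular arrangements.
So 2 × (3)! = 2 × 6 = 12.

12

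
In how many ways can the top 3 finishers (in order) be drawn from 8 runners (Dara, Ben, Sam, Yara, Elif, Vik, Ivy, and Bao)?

This is an ordered selection of 3 from 8: P(8,3).
That gives 8 × 7 × 6 = 336.

336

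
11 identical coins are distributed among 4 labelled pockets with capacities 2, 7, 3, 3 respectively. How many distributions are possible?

By stars and bars, unrestricted non-negative solutions to x_1+…+x_4 = 11 number C(11+3,3) = 364.
Subtract solutions that violate a single cap (substitute x_i' = x_i − (cap_i+1)): x_1 ≥ 3 gives C(11,3) = 165; x_2 ≥ 8 gives C(6,3) = 20; x_3 ≥ 4 gives C(10,3) = 120; x_4 ≥ 4 gives C(10,3) = 120. Together 425.
Add back pairs where two caps are both exceeded: 1 + 35 + 35 + 0 + 0 + 20 = 91.
Subtract triples: 0 + 0 + 1 + 0 = 1.
By inclusion–exclusion the count is 364 − 425 + 91 − 1 = 29.

29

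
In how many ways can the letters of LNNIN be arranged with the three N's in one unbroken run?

6

Treat the 3 copies of N as a single block. The multiset to arrange is then {NNN, I, L}, 3 items in all.
All 3 items are distinct, so there are (3)! = 6 arrangements.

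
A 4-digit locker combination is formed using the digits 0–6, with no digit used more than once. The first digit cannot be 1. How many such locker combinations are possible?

720

The first digit has 7−1 = 6 choices (anything except 1).
The remaining 3 digits are filled from the other 6 symbols without repetition: 6 × 5 × 4 = 120.
Total: 6 × 120 = 720.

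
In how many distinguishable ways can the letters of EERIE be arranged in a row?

EERIE has 5 letters with E appearing 3 times.
The number of distinct arrangements is 5!/(3!) = 120/6 = 20.

20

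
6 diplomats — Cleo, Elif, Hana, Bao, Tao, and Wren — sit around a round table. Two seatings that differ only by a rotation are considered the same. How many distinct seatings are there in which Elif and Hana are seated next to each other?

Treat {Elif, Hana} as one unit (2 internal orders) and seat the resulting 5 units around the table: (4)! circular arrangements.
So 2 × (4)! = 2 × 24 = 48.

48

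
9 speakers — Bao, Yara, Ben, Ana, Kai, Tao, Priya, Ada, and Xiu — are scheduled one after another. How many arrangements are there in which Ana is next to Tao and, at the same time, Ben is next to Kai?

20160

Treat {Ana,Tao} as one block (2 orders) and {Ben,Kai} as another (2 orders).
That leaves 7 units to arrange: 2 × 2 × 7! = 4 × 5040 = 20160.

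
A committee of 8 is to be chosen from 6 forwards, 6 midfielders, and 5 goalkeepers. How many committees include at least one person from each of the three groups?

23485

With no constraint there are C(17,8) = 24310 possible selections.
Selections missing a whole group: no forwards → C(11,8) = 165; no midfielders → C(11,8) = 165; no goalkeepers → C(12,8) = 495.
Add back selections omitting two groups (i.e. drawn from a single group): C(6,8) + C(6,8) + C(5,8) = 0.
By inclusion–exclusion: 24310 − 825 + 0 = 23485.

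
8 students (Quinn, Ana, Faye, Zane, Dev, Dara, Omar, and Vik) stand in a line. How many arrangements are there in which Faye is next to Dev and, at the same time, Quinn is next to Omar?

Treat {Faye,Dev} as one block (2 orders) and {Quinn,Omar} as another (2 orders).
That leaves 6 units to arrange: 2 × 2 × 6! = 4 × 720 = 2880.

2880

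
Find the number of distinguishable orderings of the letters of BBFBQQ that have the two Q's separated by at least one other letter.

40

Total arrangements of BBFBQQ: 6!/(3!·2!) = 60.
Arrangements with the Q's together: treat QQ as one letter, giving (5)!/(3!) = 20.
Hence 60 − 20 = 40.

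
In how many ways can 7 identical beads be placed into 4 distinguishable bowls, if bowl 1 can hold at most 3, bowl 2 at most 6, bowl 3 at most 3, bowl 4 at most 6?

Without the upper bounds there are C(10,3) = 120 ways to split 7 among 4 bowls.
Subtract solutions that violate a single cap (substitute x_i' = x_i − (cap_i+1)): x_1 ≥ 4 gives C(6,3) = 20; x_2 ≥ 7 gives C(3,3) = 1; x_3 ≥ 4 gives C(6,3) = 20; x_4 ≥ 7 gives C(3,3) = 1. Together 42.
No two caps can be exceeded simultaneously, so the pair terms are all 0.
By inclusion–exclusion the count is 120 − 42 + 0 = 78.

78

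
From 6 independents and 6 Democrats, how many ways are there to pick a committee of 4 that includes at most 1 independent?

Split by how many independents are chosen (0 through 1).
Sum: C(6,0)·C(6,4) + C(6,1)·C(6,3) = 15 + 120 = 135.

135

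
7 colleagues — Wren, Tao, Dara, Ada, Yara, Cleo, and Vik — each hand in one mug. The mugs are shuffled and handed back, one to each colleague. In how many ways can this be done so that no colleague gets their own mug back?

1854

Let Aᵢ be the assignments in which colleague i gets their own mug. We want the size of the complement of A₁∪…∪A_7.
By inclusion–exclusion this is Σ_{j=0}^{7} (−1)^j C(7,j)·(7−j)!.
Computing: 5040 − 5040 + 2520 − 840 + 210 − 42 + 7 − 1 = 1854.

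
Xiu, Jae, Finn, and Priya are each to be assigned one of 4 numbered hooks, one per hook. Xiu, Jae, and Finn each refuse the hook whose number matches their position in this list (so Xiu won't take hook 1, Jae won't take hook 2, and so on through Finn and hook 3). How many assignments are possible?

11

Let Aᵢ (for i ∈ {1, 2, 3}) be the placements that put person i in their forbidden hook. Any j of these fix j positions, leaving (4−j)! ways to fill the rest, and there are C(3,j) ways to pick which j.
By inclusion–exclusion, the number of valid placements is Σ_{j=0}^{3} (−1)^j C(3,j)·(4−j)!.
Computing: 24 − 18 + 6 − 1 = 11.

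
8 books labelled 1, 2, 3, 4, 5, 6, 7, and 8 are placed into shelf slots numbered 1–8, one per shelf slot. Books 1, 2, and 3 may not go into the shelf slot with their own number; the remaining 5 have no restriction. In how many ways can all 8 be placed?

27240

Let Aᵢ (for i ∈ {1, 2, 3}) be the placements that put book i in its forbidden shelf slot. Any j of these fix j positions, leaving (8−j)! ways to fill the rest, and there are C(3,j) ways to pick which j.
By inclusion–exclusion, the number of valid placements is Σ_{j=0}^{3} (−1)^j C(3,j)·(8−j)!.
Computing: 40320 − 15120 + 2160 − 120 = 27240.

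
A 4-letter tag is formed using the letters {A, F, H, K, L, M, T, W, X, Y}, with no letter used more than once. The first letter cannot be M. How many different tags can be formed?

4536

The first letter has 10−1 = 9 choices (anything except M).
The remaining 3 letters are filled from the other 9 symbols without repetition: 9 × 8 × 7 = 504.
Total: 9 × 504 = 4536.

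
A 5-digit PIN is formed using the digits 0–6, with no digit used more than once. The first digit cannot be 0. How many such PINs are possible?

2160

The first digit has 7−1 = 6 choices (anything except 0).
The remaining 4 digits are filled from the other 6 symbols without repetition: 6 × 5 × 4 × 3 = 360.
Total: 6 × 360 = 2160.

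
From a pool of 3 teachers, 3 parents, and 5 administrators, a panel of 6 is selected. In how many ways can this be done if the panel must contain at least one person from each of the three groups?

With no constraint there are C(11,6) = 462 possible selections.
Selections missing a whole group: no teachers → C(8,6) = 28; no parents → C(8,6) = 28; no administrators → C(6,6) = 1.
Add back selections omitting two groups (i.e. drawn from a single group): C(3,6) + C(3,6) + C(5,6) = 0.
By inclusion–exclusion: 462 − 57 + 0 = 405.

405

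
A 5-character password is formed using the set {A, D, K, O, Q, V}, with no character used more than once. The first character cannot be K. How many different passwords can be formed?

The first character has 6−1 = 5 choices (anything except K).
The remaining 4 characters are filled from the other 5 symbols without repetition: 5 × 4 × 3 × 2 = 120.
Total: 5 × 120 = 600.

600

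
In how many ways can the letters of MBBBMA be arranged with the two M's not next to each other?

There are 6!/(3!·2!) = 60 arrangements of MBBBMA in total.
If the two M's are adjacent, glue them into one block, leaving 5 items to arrange: (5)!/(3!) = 20 ways.
Hence 60 − 20 = 40.

40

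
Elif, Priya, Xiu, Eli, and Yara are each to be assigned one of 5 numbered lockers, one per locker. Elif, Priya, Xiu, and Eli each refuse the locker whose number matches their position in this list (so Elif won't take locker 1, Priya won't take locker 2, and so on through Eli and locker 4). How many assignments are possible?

53

Let Aᵢ (for 1 ≤ i ≤ 4) be the placements that put person i in their forbidden locker. Any j of these fix j positions, leaving (5−j)! ways to fill the rest, and there are C(4,j) ways to pick which j.
By inclusion–exclusion, the number of valid placements is Σ_{j=0}^{4} (−1)^j C(4,j)·(5−j)!.
Computing: 120 − 96 + 36 − 8 + 1 = 53.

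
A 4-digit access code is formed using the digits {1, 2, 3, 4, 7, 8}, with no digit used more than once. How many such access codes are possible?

360

With no repetition, fill the 4 digits in order: 6 choices, then 5, down to 3.
That product is 6 × 5 × 4 × 3 = 360.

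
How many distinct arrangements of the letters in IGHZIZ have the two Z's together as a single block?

60

Treat the 2 copies of Z as a single block. The multiset to arrange is then {ZZ, G, H, I, I}, 5 items in all.
That gives (5)!/(2!) = 60 arrangements.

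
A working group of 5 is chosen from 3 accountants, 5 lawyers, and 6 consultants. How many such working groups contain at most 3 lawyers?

1956

Split by how many lawyers are chosen (0 through 3).
Sum: C(5,0)·C(9,5) + C(5,1)·C(9,4) + C(5,2)·C(9,3) + C(5,3)·C(9,2) = 126 + 630 + 840 + 360 = 1956.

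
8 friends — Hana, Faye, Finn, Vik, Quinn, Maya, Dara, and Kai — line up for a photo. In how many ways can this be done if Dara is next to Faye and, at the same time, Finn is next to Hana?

Treat {Dara,Faye} as one block (2 orders) and {Finn,Hana} as another (2 orders).
That leaves 6 units to arrange: 2 × 2 × 6! = 4 × 720 = 2880.

2880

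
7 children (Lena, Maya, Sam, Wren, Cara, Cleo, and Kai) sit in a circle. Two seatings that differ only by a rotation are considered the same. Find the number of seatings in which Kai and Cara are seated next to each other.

Glue Kai and Cara into a block (2 internal orders). Seating 6 units around a circle gives (5)! arrangements.
So 2 × (5)! = 2 × 120 = 240.

240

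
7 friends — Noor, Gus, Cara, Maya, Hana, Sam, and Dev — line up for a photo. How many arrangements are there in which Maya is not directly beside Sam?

Of the 7! = 5040 arrangements, those with Maya and Sam adjacent number 2 × 6! = 1440 (treat the pair as a block with 2 internal orders).
So 5040 − 1440 = 3600 arrangements keep them apart.

3600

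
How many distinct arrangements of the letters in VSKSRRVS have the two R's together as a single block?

Treat the 2 copies of R as a single block. The multiset to arrange is then {RR, K, S, S, S, V, V}, 7 items in all.
That gives (7)!/(3!·2!) = 420 arrangements.

420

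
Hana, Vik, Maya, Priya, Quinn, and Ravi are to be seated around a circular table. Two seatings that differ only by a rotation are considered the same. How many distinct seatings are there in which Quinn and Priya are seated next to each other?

Glue Quinn and Priya into a block (2 internal orders). Seating 5 units around a circle gives (4)! arrangements.
So 2 × (4)! = 2 × 24 = 48.

48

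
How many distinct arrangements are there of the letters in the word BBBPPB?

15

Letter multiplicities in BBBPPB: B×4, P×2.
The number of distinct arrangements is 6!/(4!·2!) = 720/48 = 15.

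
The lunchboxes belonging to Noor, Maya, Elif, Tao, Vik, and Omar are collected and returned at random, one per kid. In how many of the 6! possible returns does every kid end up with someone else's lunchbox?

Let Aᵢ be the assignments in which kid i gets their own lunchbox. We want the size of the complement of A₁∪…∪A_6.
By inclusion–exclusion this is Σ_{j=0}^{6} (−1)^j C(6,j)·(6−j)!.
Computing: 720 − 720 + 360 − 120 + 30 − 6 + 1 = 265.

265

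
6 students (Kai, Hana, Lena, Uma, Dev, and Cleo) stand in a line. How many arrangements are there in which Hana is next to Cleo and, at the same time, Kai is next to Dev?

Treat {Hana,Cleo} as one block (2 orders) and {Kai,Dev} as another (2 orders).
That leaves 4 units to arrange: 2 × 2 × 4! = 4 × 24 = 96.

96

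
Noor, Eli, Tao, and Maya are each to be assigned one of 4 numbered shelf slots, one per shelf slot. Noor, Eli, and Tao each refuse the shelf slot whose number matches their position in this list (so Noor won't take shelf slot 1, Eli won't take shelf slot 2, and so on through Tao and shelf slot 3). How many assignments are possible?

Let Aᵢ (for i ∈ {1, 2, 3}) be the placements that put person i in their forbidden shelf slot. Any j of these fix j positions, leaving (4−j)! ways to fill the rest, and there are C(3,j) ways to pick which j.
By inclusion–exclusion, the number of valid placements is Σ_{j=0}^{3} (−1)^j C(3,j)·(4−j)!.
Computing: 24 − 18 + 6 − 1 = 11.

11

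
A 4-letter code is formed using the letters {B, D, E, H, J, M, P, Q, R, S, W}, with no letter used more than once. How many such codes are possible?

With no repetition, fill the 4 letters in order: 11 choices, then 10, down to 8.
11 × 10 × 9 × 8 = 7920.

7920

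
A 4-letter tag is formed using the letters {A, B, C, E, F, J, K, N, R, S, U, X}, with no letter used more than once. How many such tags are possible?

Choose and order 4 of the 12 symbols: the first letter has 12 options, the next 11, then 10, 9.
12 × 11 × 10 × 9 = 11880.

11880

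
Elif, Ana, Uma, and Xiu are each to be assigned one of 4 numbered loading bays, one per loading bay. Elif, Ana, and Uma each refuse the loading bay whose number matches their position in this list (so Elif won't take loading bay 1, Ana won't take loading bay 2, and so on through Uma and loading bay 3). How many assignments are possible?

Let Aᵢ (for i ∈ {1, 2, 3}) be the placements that put person i in their forbidden loading bay. Any j of these fix j positions, leaving (4−j)! ways to fill the rest, and there are C(3,j) ways to pick which j.
By inclusion–exclusion, the number of valid placements is Σ_{j=0}^{3} (−1)^j C(3,j)·(4−j)!.
Computing: 24 − 18 + 6 − 1 = 11.

11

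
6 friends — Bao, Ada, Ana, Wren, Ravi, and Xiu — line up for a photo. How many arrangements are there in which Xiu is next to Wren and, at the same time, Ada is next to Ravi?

Treat {Xiu,Wren} as one block (2 orders) and {Ada,Ravi} as another (2 orders).
That leaves 4 units to arrange: 2 × 2 × 4! = 4 × 24 = 96.

96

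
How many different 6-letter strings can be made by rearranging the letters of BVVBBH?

60

The 6 letters of BVVBBH have repeats: B appearing 3 times and V appearing twice.
So there are 6! / (3!·2!) = 60 distinguishable arrangements.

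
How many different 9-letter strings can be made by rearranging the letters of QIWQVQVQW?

3780

Letter multiplicities in QIWQVQVQW: I×1, Q×4, V×2, W×2.
The number of distinct arrangements is 9!/(4!·2!·2!) = 362880/96 = 3780.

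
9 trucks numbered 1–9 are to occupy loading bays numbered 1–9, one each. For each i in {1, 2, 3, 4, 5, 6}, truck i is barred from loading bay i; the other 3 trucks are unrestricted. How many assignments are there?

183822

Let Aᵢ (for 1 ≤ i ≤ 6) be the placements that put truck i in its forbidden loading bay. Any j of these fix j positions, leaving (9−j)! ways to fill the rest, and there are C(6,j) ways to pick which j.
By inclusion–exclusion, the number of valid placements is Σ_{j=0}^{6} (−1)^j C(6,j)·(9−j)!.
Computing: 362880 − 241920 + 75600 − 14400 + 1800 − 144 + 6 = 183822.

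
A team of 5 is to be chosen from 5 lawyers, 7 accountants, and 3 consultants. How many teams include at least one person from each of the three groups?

1925

Unrestricted: C(15,5) = 3003 ways to pick any 5 of the 15.
Selections missing a whole group: no lawyers → C(10,5) = 252; no accountants → C(8,5) = 56; no consultants → C(12,5) = 792.
Add back selections omitting two groups (i.e. drawn from a single group): C(5,5) + C(7,5) + C(3,5) = 22.
By inclusion–exclusion: 3003 − 1100 + 22 = 1925.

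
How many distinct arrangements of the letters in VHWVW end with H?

With the last slot taken by H, it remains to arrange the other 4 letters (VWVW).
Those 4 letters have V appearing twice and W appearing twice, giving (4)!/(2!·2!) = 6.

6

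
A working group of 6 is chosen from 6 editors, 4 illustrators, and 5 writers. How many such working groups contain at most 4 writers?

Split by how many writers are chosen (0 through 4).
Sum: C(5,0)·C(10,6) + C(5,1)·C(10,5) + C(5,2)·C(10,4) + C(5,3)·C(10,3) + C(5,4)·C(10,2) = 210 + 1260 + 2100 + 1200 + 225 = 4995.

4995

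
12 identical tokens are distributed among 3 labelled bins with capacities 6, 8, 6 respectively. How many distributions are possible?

Ignoring the caps, the number of non-negative solutions to x_1+…+x_3 = 12 is C(14,2) = 91.
Subtract solutions that violate a single cap (substitute x_i' = x_i − (cap_i+1)): x_1 ≥ 7 gives C(7,2) = 21; x_2 ≥ 9 gives C(5,2) = 10; x_3 ≥ 7 gives C(7,2) = 21. Together 52.
No two caps can be exceeded simultaneously, so the pair terms are all 0.
By inclusion–exclusion the count is 91 − 52 + 0 = 39.

39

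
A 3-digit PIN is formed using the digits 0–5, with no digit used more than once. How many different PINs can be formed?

Choose and order 3 of the 6 symbols: the first digit has 6 options, the next 5, then 4.
That product is 6 × 5 × 4 = 120.

120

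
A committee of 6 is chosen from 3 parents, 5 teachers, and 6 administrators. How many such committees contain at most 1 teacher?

714

Split by how many teachers are chosen (0 through 1).
Sum: C(5,0)·C(9,6) + C(5,1)·C(9,5) = 84 + 630 = 714.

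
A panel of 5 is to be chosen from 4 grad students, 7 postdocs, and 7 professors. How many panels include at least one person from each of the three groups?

With no constraint there are C(18,5) = 8568 possible selections.
Subtract selections that omit an entire group: no grad students → C(14,5) = 2002; no postdocs → C(11,5) = 462; no professors → C(11,5) = 462.
Add back selections omitting two groups (i.e. drawn from a single group): C(4,5) + C(7,5) + C(7,5) = 42.
By inclusion–exclusion: 8568 − 2926 + 42 = 5684.

5684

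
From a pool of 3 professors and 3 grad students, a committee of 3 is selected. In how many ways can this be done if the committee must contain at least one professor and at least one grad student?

18

Total 3-person selections from all 6: C(6,3) = 20.
Selections missing a whole group: no professors → C(3,3) = 1; no grad students → C(3,3) = 1.
Both groups omitted at once is impossible, so 20 − 2 = 18.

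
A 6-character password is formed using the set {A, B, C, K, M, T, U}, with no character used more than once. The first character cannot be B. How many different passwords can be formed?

The first character has 7−1 = 6 choices (anything except B).
The remaining 5 characters are filled from the other 6 symbols without repetition: 6 × 5 × 4 × 3 × 2 = 720.
Total: 6 × 720 = 4320.

4320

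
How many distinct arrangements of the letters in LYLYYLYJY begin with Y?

Fix Y in the first position and arrange the remaining 8 letters.
Those 8 letters have L appearing 3 times and Y appearing 4 times, giving (8)!/(4!·3!) = 280.

280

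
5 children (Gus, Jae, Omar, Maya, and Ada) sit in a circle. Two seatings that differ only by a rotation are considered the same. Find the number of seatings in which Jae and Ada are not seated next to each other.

Without the restriction there are (4)! = 24 seatings.
Seatings with Jae beside Ada: treat them as a block with 2 internal orders, giving 2 × (3)! = 12.
Subtracting, 24 − 12 = 12.

12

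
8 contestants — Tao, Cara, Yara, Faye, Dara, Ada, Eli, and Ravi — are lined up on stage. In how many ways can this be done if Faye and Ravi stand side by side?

Place the 6 others and the Faye-Ravi pair as 7 objects in a line; the pair has 2 internal arrangements.
That gives 2 × 7! = 2 × 5040 = 10080.

10080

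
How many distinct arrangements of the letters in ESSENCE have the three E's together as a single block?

Treat the 3 copies of E as a single block. The multiset to arrange is then {EEE, C, N, S, S}, 5 items in all.
That gives (5)!/(2!) = 60 arrangements.

60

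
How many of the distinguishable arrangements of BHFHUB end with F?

With the last slot taken by F, it remains to arrange the other 5 letters (BHHUB).
Those 5 letters have B appearing twice and H appearing twice, giving (5)!/(2!·2!) = 30.

30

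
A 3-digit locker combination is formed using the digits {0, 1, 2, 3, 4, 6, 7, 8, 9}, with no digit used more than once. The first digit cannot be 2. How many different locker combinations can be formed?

The first digit has 9−1 = 8 choices (anything except 2).
The remaining 2 digits are filled from the other 8 symbols without repetition: 8 × 7 = 56.
Total: 8 × 56 = 448.

448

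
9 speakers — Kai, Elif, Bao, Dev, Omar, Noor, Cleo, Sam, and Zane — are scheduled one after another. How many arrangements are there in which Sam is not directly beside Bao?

There are 9! = 362880 arrangements in all. If Sam and Bao are adjacent, merging them into one block gives 2·(8)! = 80640 arrangements.
Complementary counting: 362880 − 80640 = 282240.

282240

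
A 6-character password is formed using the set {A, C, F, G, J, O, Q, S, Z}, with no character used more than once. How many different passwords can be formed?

60480

With no repetition, fill the 6 characters in order: 9 choices, then 8, down to 4.
That product is 9 × 8 × 7 × 6 × 5 × 4 = 60480.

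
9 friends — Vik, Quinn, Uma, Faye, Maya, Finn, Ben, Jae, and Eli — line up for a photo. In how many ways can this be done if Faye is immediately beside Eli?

80640

Glue Faye and Eli into one block (2 internal orders), leaving 8 units to arrange in a row.
So the count is 2·(8)! = 80640.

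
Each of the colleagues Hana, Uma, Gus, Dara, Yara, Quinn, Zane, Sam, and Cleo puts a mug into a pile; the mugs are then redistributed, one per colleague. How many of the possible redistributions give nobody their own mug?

133496

Let Aᵢ be the assignments in which colleague i gets their own mug. We want the size of the complement of A₁∪…∪A_9.
By inclusion–exclusion this is Σ_{j=0}^{9} (−1)^j C(9,j)·(9−j)!.
Computing: 362880 − 362880 + 181440 − 60480 + 15120 − 3024 + 504 − 72 + 9 − 1 = 133496.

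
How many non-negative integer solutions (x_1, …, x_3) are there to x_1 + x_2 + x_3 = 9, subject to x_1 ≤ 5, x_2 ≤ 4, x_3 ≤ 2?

6

Without the upper bounds there are C(11,2) = 55 ways to split 9 among 3 variables.
Subtract solutions that violate a single cap (substitute x_i' = x_i − (cap_i+1)): x_1 ≥ 6 gives C(5,2) = 10; x_2 ≥ 5 gives C(6,2) = 15; x_3 ≥ 3 gives C(8,2) = 28. Together 53.
Add back pairs where two caps are both exceeded: 0 + 1 + 3 = 4.
By inclusion–exclusion the count is 55 − 53 + 4 = 6.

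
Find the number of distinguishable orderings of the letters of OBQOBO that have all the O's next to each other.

12

Treat the 3 copies of O as a single block. The multiset to arrange is then {OOO, B, B, Q}, 4 items in all.
That gives (4)!/(2!) = 12 arrangements.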